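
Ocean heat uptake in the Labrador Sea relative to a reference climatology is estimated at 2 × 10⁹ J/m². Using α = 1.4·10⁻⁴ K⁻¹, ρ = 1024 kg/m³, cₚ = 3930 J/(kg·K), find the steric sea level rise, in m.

Δh = 0.0696 m

Δh = αQ/(ρcₚ) = 1.4×10⁻⁴ × 2×10⁹ / (1024 × 3930) ≈ 0.069577 m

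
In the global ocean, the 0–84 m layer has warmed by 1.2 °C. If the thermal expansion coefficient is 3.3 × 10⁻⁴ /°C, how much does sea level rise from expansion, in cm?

Δh = αΔT·H = 3.3×10⁻⁴ × 1.2 × 84 = 0.033264 m

about 3.33 cm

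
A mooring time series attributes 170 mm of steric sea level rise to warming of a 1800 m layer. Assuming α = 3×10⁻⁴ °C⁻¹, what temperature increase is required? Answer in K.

0.315 K

ΔT = Δh/(αH) = 0.17 / (3×10⁻⁴ × 1800) ≈ 0.3148 K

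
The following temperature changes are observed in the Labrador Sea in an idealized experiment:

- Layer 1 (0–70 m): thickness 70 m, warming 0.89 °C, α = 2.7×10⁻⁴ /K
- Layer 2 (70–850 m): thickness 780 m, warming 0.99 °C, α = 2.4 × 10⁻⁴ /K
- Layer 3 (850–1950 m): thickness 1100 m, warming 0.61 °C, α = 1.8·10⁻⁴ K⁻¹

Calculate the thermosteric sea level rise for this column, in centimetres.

32.3 cm

2.7×10⁻⁴ × 70 × 0.89 = 0.016821 m
780 × 2.4×10⁻⁴ × 0.99 = 0.185328 m
1100 × 0.61 × 1.8×10⁻⁴ = 0.12078 m
Δh = 0.016821 + 0.185328 + 0.12078 = 0.322929 m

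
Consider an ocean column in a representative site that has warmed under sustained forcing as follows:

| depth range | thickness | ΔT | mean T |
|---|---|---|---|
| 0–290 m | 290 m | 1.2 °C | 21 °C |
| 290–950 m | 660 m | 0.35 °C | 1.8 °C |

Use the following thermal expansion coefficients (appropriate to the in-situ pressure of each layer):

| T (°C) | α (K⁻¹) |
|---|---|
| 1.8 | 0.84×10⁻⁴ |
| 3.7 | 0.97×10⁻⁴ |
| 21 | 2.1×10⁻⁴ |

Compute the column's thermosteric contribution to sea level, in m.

Δh ≈ 0.0925 m

Layer 1 at 21 °C → α = 2.1×10⁻⁴ K⁻¹
Layer 2 at 1.8 °C → α = 0.84×10⁻⁴ K⁻¹
Layer 1: 2.1×10⁻⁴ × 1.2 × 290 = 0.07308 m
660 × 0.35 × 0.84×10⁻⁴ = 0.019404 m
Δh = 0.07308 + 0.019404 = 0.092484 m ≈ 0.0925 m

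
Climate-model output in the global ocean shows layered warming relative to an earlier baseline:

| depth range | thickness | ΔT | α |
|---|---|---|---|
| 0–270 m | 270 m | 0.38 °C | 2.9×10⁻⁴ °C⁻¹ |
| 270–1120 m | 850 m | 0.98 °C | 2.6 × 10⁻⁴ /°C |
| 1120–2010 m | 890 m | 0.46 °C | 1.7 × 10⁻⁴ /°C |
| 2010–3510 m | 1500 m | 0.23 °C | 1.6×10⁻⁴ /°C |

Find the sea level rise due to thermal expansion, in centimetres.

37 cm

0.38 × 270 × 2.9×10⁻⁴ = 0.029754 m
270–1120 m: 2.6×10⁻⁴ × 850 × 0.98 = 0.21658 m
Layer 3: 0.46 × 1.7×10⁻⁴ × 890 = 0.069598 m
1.6×10⁻⁴ × 0.23 × 1500 = 0.05520 m
Δh = 0.029754 + 0.21658 + 0.069598 + 0.05520 = 0.371132 m ≈ 37 cm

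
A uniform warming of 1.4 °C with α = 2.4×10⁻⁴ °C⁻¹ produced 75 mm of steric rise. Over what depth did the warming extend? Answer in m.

H ≈ 223 m

H = Δh/(αΔT) = 0.075 / (2.4×10⁻⁴ × 1.4) ≈ 223.2 m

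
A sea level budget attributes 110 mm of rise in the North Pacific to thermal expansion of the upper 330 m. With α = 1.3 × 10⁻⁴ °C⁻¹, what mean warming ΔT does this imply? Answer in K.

ΔT ≈ 2.56 K

ΔT = Δh/(αH) = 0.11 / (1.3×10⁻⁴ × 330) ≈ 2.564 K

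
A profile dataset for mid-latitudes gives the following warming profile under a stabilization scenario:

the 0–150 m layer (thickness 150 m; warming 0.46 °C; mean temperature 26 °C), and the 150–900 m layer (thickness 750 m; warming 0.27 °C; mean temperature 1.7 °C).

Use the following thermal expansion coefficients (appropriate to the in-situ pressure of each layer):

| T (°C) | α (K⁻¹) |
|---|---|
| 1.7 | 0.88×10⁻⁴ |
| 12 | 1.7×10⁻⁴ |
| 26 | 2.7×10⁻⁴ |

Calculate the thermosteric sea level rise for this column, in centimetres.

3.65 cm

Layer 1 at 26 °C → α = 2.7×10⁻⁴ K⁻¹
Layer 2 at 1.7 °C → α = 0.88×10⁻⁴ K⁻¹
0.46 × 150 × 2.7×10⁻⁴ = 0.01863 m
0.88×10⁻⁴ × 0.27 × 750 = 0.01782 m
Δh = 0.01863 + 0.01782 = 0.03645 m ≈ 3.65 cm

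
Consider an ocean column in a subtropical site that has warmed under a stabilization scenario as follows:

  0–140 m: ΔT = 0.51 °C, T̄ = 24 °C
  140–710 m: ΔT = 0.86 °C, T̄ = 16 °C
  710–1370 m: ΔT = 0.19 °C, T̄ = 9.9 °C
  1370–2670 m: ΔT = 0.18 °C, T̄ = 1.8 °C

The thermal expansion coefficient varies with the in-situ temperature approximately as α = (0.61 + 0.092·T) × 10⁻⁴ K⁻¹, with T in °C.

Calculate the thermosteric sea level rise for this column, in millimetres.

Δh ≈ 160 mm

Layer 1: α = (0.61 + 0.092×24)×10⁻⁴ = 2.818×10⁻⁴ K⁻¹
Layer 2: α = (0.61 + 0.092×16)×10⁻⁴ = 2.082×10⁻⁴ K⁻¹
Layer 3: α = (0.61 + 0.092×9.9)×10⁻⁴ = 1.5208×10⁻⁴ K⁻¹
Layer 4: α = (0.61 + 0.092×1.8)×10⁻⁴ = 0.7756×10⁻⁴ K⁻¹
Layer 1: 140 × 0.51 × 2.818×10⁻⁴ = 0.02012052 m
140–710 m: 0.86 × 570 × 2.082×10⁻⁴ = 0.10205964 m
Layer 3: 0.19 × 1.5208×10⁻⁴ × 660 = 0.019070832 m
Layer 4: 0.18 × 1300 × 0.7756×10⁻⁴ = 0.01814904 m
Δh = 0.02012052 + 0.10205964 + 0.019070832 + 0.01814904 = 0.159400032 m ≈ 160 mm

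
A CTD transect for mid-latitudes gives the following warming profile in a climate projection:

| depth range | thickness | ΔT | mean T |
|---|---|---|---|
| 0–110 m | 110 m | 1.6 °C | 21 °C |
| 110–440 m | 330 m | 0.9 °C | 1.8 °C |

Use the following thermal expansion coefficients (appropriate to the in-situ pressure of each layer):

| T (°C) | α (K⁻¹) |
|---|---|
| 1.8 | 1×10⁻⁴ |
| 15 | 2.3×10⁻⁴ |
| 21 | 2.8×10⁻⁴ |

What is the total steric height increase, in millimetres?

Layer 1 at 21 °C → α = 2.8×10⁻⁴ K⁻¹
Layer 2 at 1.8 °C → α = 1×10⁻⁴ K⁻¹
0–110 m: 1.6 × 110 × 2.8×10⁻⁴ = 0.04928 m
110–440 m: 330 × 0.9 × 1×10⁻⁴ = 0.02970 m
Δh = 0.04928 + 0.02970 = 0.07898 m ≈ 79.0 mm

79.0 mm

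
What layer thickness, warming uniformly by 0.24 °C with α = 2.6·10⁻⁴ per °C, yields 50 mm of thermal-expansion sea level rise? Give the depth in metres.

801 m

H = Δh/(αΔT) = 0.05 / (2.6×10⁻⁴ × 0.24) ≈ 801.3 m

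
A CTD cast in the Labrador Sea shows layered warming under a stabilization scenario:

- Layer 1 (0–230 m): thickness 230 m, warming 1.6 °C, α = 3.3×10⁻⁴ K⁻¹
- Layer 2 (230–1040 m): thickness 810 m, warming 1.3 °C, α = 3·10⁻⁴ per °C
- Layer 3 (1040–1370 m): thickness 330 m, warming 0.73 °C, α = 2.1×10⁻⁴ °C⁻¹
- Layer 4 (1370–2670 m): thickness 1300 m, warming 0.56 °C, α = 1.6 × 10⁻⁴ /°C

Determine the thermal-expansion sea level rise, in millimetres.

Layer 1: 1.6 × 230 × 3.3×10⁻⁴ = 0.12144 m
1.3 × 3×10⁻⁴ × 810 = 0.31590 m
2.1×10⁻⁴ × 330 × 0.73 = 0.050589 m
1370–2670 m: 1300 × 1.6×10⁻⁴ × 0.56 = 0.11648 m
Δh = 0.12144 + 0.31590 + 0.050589 + 0.11648 = 0.604409 m ≈ 600 mm

about 600 mm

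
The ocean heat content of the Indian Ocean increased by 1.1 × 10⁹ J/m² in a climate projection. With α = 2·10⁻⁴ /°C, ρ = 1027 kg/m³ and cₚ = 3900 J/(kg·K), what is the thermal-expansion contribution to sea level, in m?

Δh = αQ/(ρcₚ) = 2×10⁻⁴ × 1.1×10⁹ / (1027 × 3900) ≈ 0.054927 m

0.0549 m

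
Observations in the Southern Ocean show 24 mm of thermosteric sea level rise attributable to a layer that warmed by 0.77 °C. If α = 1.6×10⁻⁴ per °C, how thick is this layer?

H = Δh/(αΔT) = 0.024 / (1.6×10⁻⁴ × 0.77) ≈ 194.8 m

H ≈ 195 m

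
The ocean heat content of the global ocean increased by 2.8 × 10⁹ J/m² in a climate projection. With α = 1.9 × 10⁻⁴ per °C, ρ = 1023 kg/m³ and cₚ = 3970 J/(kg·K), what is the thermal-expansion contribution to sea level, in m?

Δh ≈ 0.131 m

Δh = αQ/(ρcₚ) = 1.9×10⁻⁴ × 2.8×10⁹ / (1023 × 3970) ≈ 0.13099 m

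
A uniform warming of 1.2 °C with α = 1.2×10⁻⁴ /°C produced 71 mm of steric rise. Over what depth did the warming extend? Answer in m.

H = Δh/(αΔT) = 0.071 / (1.2×10⁻⁴ × 1.2) ≈ 493.1 m

about 493 m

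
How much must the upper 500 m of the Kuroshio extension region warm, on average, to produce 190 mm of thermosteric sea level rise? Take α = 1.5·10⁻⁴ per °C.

ΔT = Δh/(αH) = 0.19 / (1.5×10⁻⁴ × 500) ≈ 2.533 K

about 2.53 K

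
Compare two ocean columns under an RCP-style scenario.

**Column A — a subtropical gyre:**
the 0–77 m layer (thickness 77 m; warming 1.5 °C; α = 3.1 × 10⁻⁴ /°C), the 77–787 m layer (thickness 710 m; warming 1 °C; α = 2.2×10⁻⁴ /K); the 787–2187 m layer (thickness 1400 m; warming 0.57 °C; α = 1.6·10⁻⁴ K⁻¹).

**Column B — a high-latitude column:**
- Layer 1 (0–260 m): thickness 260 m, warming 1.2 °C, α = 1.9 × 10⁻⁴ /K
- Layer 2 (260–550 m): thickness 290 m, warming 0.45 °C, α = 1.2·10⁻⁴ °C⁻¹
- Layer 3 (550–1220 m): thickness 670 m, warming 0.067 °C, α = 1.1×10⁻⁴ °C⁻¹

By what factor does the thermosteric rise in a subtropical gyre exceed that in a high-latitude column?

a factor of 4.0

A 0–77 m: 1.5 × 77 × 3.1×10⁻⁴ = 0.035805 m
A 77–787 m: 2.2×10⁻⁴ × 1 × 710 = 0.15620 m
A 1.6×10⁻⁴ × 0.57 × 1400 = 0.12768 m
A total: 0.319685 m
B Layer 1: 1.9×10⁻⁴ × 1.2 × 260 = 0.05928 m
B 290 × 1.2×10⁻⁴ × 0.45 = 0.01566 m
B 550–1220 m: 1.1×10⁻⁴ × 0.067 × 670 = 0.0049379 m
B total: 0.0798779 m
Ratio: 0.319685 / 0.0798779 ≈ 4.002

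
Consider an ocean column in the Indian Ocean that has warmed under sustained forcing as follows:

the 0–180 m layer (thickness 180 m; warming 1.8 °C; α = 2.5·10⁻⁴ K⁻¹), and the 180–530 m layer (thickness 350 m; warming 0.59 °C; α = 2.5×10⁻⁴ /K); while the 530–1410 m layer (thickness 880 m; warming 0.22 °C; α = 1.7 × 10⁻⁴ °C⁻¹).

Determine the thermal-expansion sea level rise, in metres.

Δh ≈ 0.17 m

2.5×10⁻⁴ × 1.8 × 180 = 0.08100 m
Layer 2: 0.59 × 350 × 2.5×10⁻⁴ = 0.051625 m
880 × 0.22 × 1.7×10⁻⁴ = 0.032912 m
Δh = 0.08100 + 0.051625 + 0.032912 = 0.165537 m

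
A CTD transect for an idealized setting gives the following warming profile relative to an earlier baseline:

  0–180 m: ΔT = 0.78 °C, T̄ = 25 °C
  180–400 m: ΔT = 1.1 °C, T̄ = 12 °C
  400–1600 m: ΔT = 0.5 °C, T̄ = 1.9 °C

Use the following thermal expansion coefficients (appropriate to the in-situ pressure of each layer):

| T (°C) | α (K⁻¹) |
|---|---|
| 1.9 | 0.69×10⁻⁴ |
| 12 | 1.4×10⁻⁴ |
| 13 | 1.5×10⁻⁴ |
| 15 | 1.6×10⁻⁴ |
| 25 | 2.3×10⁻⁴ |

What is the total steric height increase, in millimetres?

108 mm of thermosteric rise

Layer 1 at 25 °C → α = 2.3×10⁻⁴ K⁻¹
Layer 2 at 12 °C → α = 1.4×10⁻⁴ K⁻¹
Layer 3 at 1.9 °C → α = 0.69×10⁻⁴ K⁻¹
Layer 1: 0.78 × 2.3×10⁻⁴ × 180 = 0.032292 m
Layer 2: 1.1 × 1.4×10⁻⁴ × 220 = 0.03388 m
Layer 3: 0.5 × 1200 × 0.69×10⁻⁴ = 0.04140 m
Δh = 0.032292 + 0.03388 + 0.04140 = 0.107572 m ≈ 108 mm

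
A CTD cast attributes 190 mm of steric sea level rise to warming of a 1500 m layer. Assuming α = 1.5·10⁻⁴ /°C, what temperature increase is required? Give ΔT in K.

0.844 K

ΔT = Δh/(αH) = 0.19 / (1.5×10⁻⁴ × 1500) ≈ 0.8444 K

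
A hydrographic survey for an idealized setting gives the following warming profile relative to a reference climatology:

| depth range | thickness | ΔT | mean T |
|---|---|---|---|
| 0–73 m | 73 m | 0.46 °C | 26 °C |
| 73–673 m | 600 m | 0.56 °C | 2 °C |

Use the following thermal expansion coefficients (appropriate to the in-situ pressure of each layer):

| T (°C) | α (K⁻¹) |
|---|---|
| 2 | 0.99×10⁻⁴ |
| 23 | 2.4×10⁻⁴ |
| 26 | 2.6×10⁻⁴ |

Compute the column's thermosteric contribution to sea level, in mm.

42.0 mm

Layer 1 at 26 °C → α = 2.6×10⁻⁴ K⁻¹
Layer 2 at 2 °C → α = 0.99×10⁻⁴ K⁻¹
0.46 × 73 × 2.6×10⁻⁴ = 0.0087308 m
Layer 2: 0.56 × 0.99×10⁻⁴ × 600 = 0.033264 m
Δh = 0.0087308 + 0.033264 = 0.0419948 m ≈ 42.0 mm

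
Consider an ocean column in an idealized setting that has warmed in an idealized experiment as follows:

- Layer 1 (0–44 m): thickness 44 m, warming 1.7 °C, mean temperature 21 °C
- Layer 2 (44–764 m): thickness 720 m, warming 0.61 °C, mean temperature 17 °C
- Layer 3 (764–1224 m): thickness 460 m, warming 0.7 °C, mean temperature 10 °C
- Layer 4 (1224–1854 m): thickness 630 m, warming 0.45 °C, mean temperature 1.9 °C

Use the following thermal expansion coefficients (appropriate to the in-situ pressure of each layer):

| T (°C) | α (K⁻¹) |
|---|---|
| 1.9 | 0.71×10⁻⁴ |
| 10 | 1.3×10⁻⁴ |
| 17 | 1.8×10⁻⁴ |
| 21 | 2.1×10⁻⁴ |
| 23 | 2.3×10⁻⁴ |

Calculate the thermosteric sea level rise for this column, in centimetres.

Δh ≈ 16 cm

Layer 1 at 21 °C → α = 2.1×10⁻⁴ K⁻¹
Layer 2 at 17 °C → α = 1.8×10⁻⁴ K⁻¹
Layer 3 at 10 °C → α = 1.3×10⁻⁴ K⁻¹
Layer 4 at 1.9 °C → α = 0.71×10⁻⁴ K⁻¹
Layer 1: 44 × 2.1×10⁻⁴ × 1.7 = 0.015708 m
Layer 2: 720 × 0.61 × 1.8×10⁻⁴ = 0.079056 m
Layer 3: 1.3×10⁻⁴ × 460 × 0.7 = 0.04186 m
1224–1854 m: 0.45 × 0.71×10⁻⁴ × 630 = 0.0201285 m
Δh = 0.015708 + 0.079056 + 0.04186 + 0.0201285 = 0.1567525 m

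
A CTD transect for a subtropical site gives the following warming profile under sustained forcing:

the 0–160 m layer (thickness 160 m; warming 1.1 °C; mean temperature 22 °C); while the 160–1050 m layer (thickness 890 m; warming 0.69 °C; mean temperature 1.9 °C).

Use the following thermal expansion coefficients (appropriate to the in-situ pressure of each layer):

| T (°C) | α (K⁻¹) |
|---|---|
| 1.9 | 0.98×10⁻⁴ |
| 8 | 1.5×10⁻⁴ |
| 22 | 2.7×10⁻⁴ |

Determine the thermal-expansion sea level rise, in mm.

Layer 1 at 22 °C → α = 2.7×10⁻⁴ K⁻¹
Layer 2 at 1.9 °C → α = 0.98×10⁻⁴ K⁻¹
Layer 1: 1.1 × 2.7×10⁻⁴ × 160 = 0.04752 m
160–1050 m: 0.98×10⁻⁴ × 0.69 × 890 = 0.0601818 m
Δh = 0.04752 + 0.0601818 = 0.1077018 m

Δh = 108 mm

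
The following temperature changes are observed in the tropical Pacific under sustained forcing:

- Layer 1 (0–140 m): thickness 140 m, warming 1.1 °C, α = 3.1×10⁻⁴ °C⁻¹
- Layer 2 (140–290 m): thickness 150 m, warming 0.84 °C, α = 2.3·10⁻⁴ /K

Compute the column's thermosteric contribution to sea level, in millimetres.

Layer 1: 3.1×10⁻⁴ × 1.1 × 140 = 0.04774 m
140–290 m: 150 × 0.84 × 2.3×10⁻⁴ = 0.02898 m
Δh = 0.04774 + 0.02898 = 0.07672 m ≈ 76.7 mm

Δh = 76.7 mm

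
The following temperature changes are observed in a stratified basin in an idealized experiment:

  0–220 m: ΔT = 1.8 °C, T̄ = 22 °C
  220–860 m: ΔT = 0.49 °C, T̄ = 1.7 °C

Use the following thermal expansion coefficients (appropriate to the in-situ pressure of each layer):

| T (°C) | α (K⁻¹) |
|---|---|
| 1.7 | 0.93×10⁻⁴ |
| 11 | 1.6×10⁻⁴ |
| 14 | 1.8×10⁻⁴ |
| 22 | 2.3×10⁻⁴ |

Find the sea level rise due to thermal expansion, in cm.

Layer 1 at 22 °C → α = 2.3×10⁻⁴ K⁻¹
Layer 2 at 1.7 °C → α = 0.93×10⁻⁴ K⁻¹
0–220 m: 220 × 2.3×10⁻⁴ × 1.8 = 0.09108 m
220–860 m: 0.49 × 0.93×10⁻⁴ × 640 = 0.0291648 m
Δh = 0.09108 + 0.0291648 = 0.1202448 m ≈ 12.0 cm

12.0 cm of thermosteric rise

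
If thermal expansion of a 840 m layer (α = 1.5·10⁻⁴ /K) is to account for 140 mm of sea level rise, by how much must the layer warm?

about 1.11 K

ΔT = Δh/(αH) = 0.14 / (1.5×10⁻⁴ × 840) ≈ 1.111 K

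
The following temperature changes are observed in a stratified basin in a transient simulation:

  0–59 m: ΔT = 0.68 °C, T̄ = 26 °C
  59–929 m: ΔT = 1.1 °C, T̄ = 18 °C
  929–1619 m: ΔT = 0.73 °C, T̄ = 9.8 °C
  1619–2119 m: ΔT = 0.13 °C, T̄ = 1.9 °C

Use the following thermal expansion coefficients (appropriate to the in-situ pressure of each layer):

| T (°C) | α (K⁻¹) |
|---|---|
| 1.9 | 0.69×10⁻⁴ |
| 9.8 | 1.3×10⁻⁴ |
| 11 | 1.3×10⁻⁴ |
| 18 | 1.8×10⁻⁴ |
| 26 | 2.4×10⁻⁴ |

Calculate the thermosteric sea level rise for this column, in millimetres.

Δh = 252 mm

Layer 1 at 26 °C → α = 2.4×10⁻⁴ K⁻¹
Layer 2 at 18 °C → α = 1.8×10⁻⁴ K⁻¹
Layer 3 at 9.8 °C → α = 1.3×10⁻⁴ K⁻¹
Layer 4 at 1.9 °C → α = 0.69×10⁻⁴ K⁻¹
0–59 m: 59 × 2.4×10⁻⁴ × 0.68 = 0.0096288 m
1.1 × 1.8×10⁻⁴ × 870 = 0.17226 m
690 × 0.73 × 1.3×10⁻⁴ = 0.065481 m
0.13 × 0.69×10⁻⁴ × 500 = 0.004485 m
Δh = 0.0096288 + 0.17226 + 0.065481 + 0.004485 = 0.2518548 m ≈ 252 mm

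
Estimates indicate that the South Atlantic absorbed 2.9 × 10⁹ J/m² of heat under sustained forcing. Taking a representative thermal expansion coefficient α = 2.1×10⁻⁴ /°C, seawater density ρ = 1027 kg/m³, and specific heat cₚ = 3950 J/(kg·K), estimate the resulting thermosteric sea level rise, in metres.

0.150 m

Δh = αQ/(ρcₚ) = 2.1×10⁻⁴ × 2.9×10⁹ / (1027 × 3950) ≈ 0.15012 m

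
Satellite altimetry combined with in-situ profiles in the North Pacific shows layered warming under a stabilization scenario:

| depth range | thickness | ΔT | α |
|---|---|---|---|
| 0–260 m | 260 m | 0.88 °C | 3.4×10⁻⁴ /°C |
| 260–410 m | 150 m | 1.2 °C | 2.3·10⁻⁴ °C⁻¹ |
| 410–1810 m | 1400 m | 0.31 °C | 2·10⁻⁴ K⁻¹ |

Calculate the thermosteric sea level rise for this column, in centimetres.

20.6 cm of thermosteric rise

3.4×10⁻⁴ × 0.88 × 260 = 0.077792 m
1.2 × 2.3×10⁻⁴ × 150 = 0.04140 m
0.31 × 1400 × 2×10⁻⁴ = 0.08680 m
Δh = 0.077792 + 0.04140 + 0.08680 = 0.205992 m ≈ 20.6 cm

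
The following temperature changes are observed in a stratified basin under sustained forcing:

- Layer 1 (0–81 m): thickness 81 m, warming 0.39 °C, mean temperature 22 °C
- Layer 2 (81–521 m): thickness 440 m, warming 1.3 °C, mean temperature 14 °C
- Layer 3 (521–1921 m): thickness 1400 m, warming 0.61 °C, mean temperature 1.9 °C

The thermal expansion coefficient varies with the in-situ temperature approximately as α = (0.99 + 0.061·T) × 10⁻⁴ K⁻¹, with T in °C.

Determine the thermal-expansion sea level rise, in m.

Δh = 0.207 m

Layer 1: α = (0.99 + 0.061×22)×10⁻⁴ = 2.332×10⁻⁴ K⁻¹
Layer 2: α = (0.99 + 0.061×14)×10⁻⁴ = 1.844×10⁻⁴ K⁻¹
Layer 3: α = (0.99 + 0.061×1.9)×10⁻⁴ = 1.1059×10⁻⁴ K⁻¹
2.332×10⁻⁴ × 0.39 × 81 = 0.007366788 m
1.844×10⁻⁴ × 440 × 1.3 = 0.1054768 m
0.61 × 1400 × 1.1059×10⁻⁴ = 0.09444386 m
Δh = 0.007366788 + 0.1054768 + 0.09444386 = 0.207287448 m ≈ 0.207 m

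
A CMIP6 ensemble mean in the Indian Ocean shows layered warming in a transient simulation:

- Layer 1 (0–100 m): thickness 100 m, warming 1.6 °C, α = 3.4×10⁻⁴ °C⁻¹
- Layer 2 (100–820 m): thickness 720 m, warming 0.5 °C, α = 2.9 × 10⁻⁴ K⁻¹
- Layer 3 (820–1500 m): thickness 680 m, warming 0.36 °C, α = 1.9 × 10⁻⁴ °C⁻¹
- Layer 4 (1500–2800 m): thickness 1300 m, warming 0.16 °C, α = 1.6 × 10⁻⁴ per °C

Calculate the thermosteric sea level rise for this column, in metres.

1.6 × 3.4×10⁻⁴ × 100 = 0.05440 m
Layer 2: 0.5 × 720 × 2.9×10⁻⁴ = 0.10440 m
680 × 0.36 × 1.9×10⁻⁴ = 0.046512 m
1.6×10⁻⁴ × 1300 × 0.16 = 0.03328 m
Δh = 0.05440 + 0.10440 + 0.046512 + 0.03328 = 0.238592 m

Δh ≈ 0.239 m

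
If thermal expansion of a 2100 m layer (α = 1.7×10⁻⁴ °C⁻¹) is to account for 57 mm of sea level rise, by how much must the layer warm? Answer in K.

ΔT = Δh/(αH) = 0.057 / (1.7×10⁻⁴ × 2100) ≈ 0.1597 K

about 0.160 K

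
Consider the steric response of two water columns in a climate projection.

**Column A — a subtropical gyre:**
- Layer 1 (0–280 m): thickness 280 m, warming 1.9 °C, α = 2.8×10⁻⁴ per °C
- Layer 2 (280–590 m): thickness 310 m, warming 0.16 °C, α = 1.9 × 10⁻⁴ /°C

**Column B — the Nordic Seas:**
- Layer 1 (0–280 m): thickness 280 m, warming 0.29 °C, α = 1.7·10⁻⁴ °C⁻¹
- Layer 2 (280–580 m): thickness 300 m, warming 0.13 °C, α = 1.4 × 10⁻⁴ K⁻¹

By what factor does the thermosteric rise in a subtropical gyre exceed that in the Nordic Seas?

A 280 × 2.8×10⁻⁴ × 1.9 = 0.14896 m
A 1.9×10⁻⁴ × 310 × 0.16 = 0.009424 m
A total: 0.158384 m
B Layer 1: 1.7×10⁻⁴ × 280 × 0.29 = 0.013804 m
B 280–580 m: 1.4×10⁻⁴ × 0.13 × 300 = 0.00546 m
B total: 0.019264 m
Ratio: 0.158384 / 0.019264 ≈ 8.222

8.2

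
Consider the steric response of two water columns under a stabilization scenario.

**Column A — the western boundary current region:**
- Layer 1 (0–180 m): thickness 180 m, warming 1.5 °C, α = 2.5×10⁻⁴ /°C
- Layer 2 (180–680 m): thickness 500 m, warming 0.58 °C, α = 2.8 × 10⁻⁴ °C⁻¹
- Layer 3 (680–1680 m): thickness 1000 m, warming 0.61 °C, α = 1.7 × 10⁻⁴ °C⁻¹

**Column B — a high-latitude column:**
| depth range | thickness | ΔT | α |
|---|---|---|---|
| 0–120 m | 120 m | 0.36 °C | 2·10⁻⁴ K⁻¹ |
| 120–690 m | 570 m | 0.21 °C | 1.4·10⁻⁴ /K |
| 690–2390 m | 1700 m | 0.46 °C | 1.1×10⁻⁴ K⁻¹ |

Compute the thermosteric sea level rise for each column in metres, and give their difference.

A 180 × 2.5×10⁻⁴ × 1.5 = 0.06750 m
A 2.8×10⁻⁴ × 0.58 × 500 = 0.08120 m
A Layer 3: 1000 × 1.7×10⁻⁴ × 0.61 = 0.10370 m
A total: 0.25240 m
B 120 × 2×10⁻⁴ × 0.36 = 0.00864 m
B Layer 2: 0.21 × 570 × 1.4×10⁻⁴ = 0.016758 m
B Layer 3: 1.1×10⁻⁴ × 0.46 × 1700 = 0.08602 m
B total: 0.111418 m
Difference: 0.25240 − 0.111418 = 0.140982 m

Δh_A ≈ 0.25 m, Δh_B ≈ 0.11 m; difference ≈ 0.14 m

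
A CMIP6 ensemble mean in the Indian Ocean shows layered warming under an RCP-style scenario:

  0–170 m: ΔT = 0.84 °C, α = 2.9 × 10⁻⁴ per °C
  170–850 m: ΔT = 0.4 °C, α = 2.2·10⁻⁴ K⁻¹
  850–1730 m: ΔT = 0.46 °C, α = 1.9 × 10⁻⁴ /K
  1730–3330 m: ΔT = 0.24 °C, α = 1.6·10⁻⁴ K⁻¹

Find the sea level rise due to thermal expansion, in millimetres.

240 mm of thermosteric rise

0–170 m: 2.9×10⁻⁴ × 170 × 0.84 = 0.041412 m
0.4 × 2.2×10⁻⁴ × 680 = 0.05984 m
880 × 0.46 × 1.9×10⁻⁴ = 0.076912 m
Layer 4: 1.6×10⁻⁴ × 1600 × 0.24 = 0.06144 m
Δh = 0.041412 + 0.05984 + 0.076912 + 0.06144 = 0.239604 m ≈ 240 mm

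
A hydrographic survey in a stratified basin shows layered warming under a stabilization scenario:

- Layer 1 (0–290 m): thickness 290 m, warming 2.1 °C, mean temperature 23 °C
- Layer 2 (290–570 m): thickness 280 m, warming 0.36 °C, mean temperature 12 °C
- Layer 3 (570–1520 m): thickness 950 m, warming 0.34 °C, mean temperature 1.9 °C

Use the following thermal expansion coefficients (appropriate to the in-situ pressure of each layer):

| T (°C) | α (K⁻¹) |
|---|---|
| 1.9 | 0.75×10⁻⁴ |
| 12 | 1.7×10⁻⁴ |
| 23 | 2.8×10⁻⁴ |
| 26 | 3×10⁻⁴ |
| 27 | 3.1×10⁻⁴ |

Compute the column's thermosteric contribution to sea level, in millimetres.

Layer 1 at 23 °C → α = 2.8×10⁻⁴ K⁻¹
Layer 2 at 12 °C → α = 1.7×10⁻⁴ K⁻¹
Layer 3 at 1.9 °C → α = 0.75×10⁻⁴ K⁻¹
2.8×10⁻⁴ × 2.1 × 290 = 0.17052 m
290–570 m: 280 × 1.7×10⁻⁴ × 0.36 = 0.017136 m
Layer 3: 0.34 × 0.75×10⁻⁴ × 950 = 0.024225 m
Δh = 0.17052 + 0.017136 + 0.024225 = 0.211881 m

210 mm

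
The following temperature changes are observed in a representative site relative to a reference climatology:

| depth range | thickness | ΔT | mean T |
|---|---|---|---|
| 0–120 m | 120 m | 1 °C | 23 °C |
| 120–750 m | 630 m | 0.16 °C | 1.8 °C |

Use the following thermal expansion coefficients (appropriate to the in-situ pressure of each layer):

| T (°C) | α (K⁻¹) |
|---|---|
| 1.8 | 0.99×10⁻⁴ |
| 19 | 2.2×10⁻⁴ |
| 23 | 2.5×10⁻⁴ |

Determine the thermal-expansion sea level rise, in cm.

Layer 1 at 23 °C → α = 2.5×10⁻⁴ K⁻¹
Layer 2 at 1.8 °C → α = 0.99×10⁻⁴ K⁻¹
2.5×10⁻⁴ × 120 × 1 = 0.03000 m
120–750 m: 0.99×10⁻⁴ × 630 × 0.16 = 0.0099792 m
Δh = 0.03000 + 0.0099792 = 0.0399792 m

4.00 cm of thermosteric rise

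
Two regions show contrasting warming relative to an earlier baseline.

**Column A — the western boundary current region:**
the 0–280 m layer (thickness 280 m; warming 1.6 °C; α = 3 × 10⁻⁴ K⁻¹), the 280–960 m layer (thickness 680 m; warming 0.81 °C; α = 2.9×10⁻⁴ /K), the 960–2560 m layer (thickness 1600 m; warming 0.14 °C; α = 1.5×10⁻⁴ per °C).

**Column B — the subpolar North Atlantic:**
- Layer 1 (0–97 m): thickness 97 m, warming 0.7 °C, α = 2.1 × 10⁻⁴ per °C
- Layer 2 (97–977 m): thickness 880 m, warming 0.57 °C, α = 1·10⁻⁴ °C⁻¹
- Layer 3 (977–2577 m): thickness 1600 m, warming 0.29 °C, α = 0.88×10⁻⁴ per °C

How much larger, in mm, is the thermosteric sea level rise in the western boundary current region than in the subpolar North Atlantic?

222 mm

A 0–280 m: 3×10⁻⁴ × 1.6 × 280 = 0.13440 m
A 280–960 m: 680 × 2.9×10⁻⁴ × 0.81 = 0.159732 m
A 1.5×10⁻⁴ × 1600 × 0.14 = 0.03360 m
A total: 0.327732 m
B 2.1×10⁻⁴ × 97 × 0.7 = 0.014259 m
B Layer 2: 1×10⁻⁴ × 0.57 × 880 = 0.05016 m
B Layer 3: 1600 × 0.88×10⁻⁴ × 0.29 = 0.040832 m
B total: 0.105251 m
Difference: 0.327732 − 0.105251 = 0.222481 m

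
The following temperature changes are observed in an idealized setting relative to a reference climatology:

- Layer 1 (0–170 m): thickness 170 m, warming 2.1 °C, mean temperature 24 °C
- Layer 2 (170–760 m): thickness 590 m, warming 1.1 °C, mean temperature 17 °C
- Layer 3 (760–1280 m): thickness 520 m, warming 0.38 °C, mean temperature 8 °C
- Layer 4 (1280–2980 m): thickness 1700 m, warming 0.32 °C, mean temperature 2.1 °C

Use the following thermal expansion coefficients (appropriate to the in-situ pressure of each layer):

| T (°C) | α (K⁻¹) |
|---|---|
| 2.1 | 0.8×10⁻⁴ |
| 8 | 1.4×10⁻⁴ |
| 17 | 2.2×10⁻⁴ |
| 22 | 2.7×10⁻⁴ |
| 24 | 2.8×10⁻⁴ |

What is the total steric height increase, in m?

about 0.31 m

Layer 1 at 24 °C → α = 2.8×10⁻⁴ K⁻¹
Layer 2 at 17 °C → α = 2.2×10⁻⁴ K⁻¹
Layer 3 at 8 °C → α = 1.4×10⁻⁴ K⁻¹
Layer 4 at 2.1 °C → α = 0.8×10⁻⁴ K⁻¹
0–170 m: 2.8×10⁻⁴ × 2.1 × 170 = 0.09996 m
Layer 2: 590 × 2.2×10⁻⁴ × 1.1 = 0.14278 m
Layer 3: 0.38 × 520 × 1.4×10⁻⁴ = 0.027664 m
1280–2980 m: 0.8×10⁻⁴ × 0.32 × 1700 = 0.04352 m
Δh = 0.09996 + 0.14278 + 0.027664 + 0.04352 = 0.313924 m ≈ 0.31 m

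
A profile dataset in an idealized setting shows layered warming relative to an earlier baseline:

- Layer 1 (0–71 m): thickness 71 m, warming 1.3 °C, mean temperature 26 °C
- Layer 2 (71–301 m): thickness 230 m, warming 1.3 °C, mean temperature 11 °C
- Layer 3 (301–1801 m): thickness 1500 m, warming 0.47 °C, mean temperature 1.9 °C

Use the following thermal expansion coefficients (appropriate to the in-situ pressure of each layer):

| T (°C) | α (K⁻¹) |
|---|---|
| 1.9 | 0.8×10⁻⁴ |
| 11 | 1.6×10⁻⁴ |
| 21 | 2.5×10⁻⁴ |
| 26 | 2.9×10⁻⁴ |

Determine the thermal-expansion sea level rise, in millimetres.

about 130 mm

Layer 1 at 26 °C → α = 2.9×10⁻⁴ K⁻¹
Layer 2 at 11 °C → α = 1.6×10⁻⁴ K⁻¹
Layer 3 at 1.9 °C → α = 0.8×10⁻⁴ K⁻¹
Layer 1: 71 × 1.3 × 2.9×10⁻⁴ = 0.026767 m
Layer 2: 230 × 1.3 × 1.6×10⁻⁴ = 0.04784 m
301–1801 m: 1500 × 0.8×10⁻⁴ × 0.47 = 0.05640 m
Δh = 0.026767 + 0.04784 + 0.05640 = 0.131007 m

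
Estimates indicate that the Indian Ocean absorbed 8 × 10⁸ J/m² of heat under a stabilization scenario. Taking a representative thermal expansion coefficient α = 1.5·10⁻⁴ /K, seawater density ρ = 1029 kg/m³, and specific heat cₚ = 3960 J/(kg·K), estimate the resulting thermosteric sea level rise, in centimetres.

Δh = 2.94 cm

Δh = αQ/(ρcₚ) = 1.5×10⁻⁴ × 8×10⁸ / (1029 × 3960) ≈ 0.029449 m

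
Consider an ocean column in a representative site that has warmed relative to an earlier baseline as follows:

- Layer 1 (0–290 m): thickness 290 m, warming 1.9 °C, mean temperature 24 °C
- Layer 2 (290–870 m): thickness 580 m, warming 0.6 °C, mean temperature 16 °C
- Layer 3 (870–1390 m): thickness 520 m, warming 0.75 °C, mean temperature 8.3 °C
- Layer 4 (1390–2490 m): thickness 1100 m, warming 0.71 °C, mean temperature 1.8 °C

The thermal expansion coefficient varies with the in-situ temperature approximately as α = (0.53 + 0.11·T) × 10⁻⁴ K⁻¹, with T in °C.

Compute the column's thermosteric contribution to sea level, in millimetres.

Layer 1: α = (0.53 + 0.11×24)×10⁻⁴ = 3.17×10⁻⁴ K⁻¹
Layer 2: α = (0.53 + 0.11×16)×10⁻⁴ = 2.29×10⁻⁴ K⁻¹
Layer 3: α = (0.53 + 0.11×8.3)×10⁻⁴ = 1.443×10⁻⁴ K⁻¹
Layer 4: α = (0.53 + 0.11×1.8)×10⁻⁴ = 0.728×10⁻⁴ K⁻¹
0–290 m: 290 × 1.9 × 3.17×10⁻⁴ = 0.174667 m
580 × 0.6 × 2.29×10⁻⁴ = 0.079692 m
Layer 3: 1.443×10⁻⁴ × 520 × 0.75 = 0.056277 m
0.728×10⁻⁴ × 0.71 × 1100 = 0.0568568 m
Δh = 0.174667 + 0.079692 + 0.056277 + 0.0568568 = 0.3674928 m ≈ 370 mm

about 370 mm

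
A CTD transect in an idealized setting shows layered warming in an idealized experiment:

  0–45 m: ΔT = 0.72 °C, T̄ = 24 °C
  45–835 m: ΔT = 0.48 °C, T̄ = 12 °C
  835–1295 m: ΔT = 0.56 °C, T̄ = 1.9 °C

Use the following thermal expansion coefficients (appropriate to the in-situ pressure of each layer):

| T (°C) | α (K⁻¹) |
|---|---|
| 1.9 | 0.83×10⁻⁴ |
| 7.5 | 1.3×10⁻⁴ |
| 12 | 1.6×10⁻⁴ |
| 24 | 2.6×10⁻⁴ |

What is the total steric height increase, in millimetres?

90.5 mm

Layer 1 at 24 °C → α = 2.6×10⁻⁴ K⁻¹
Layer 2 at 12 °C → α = 1.6×10⁻⁴ K⁻¹
Layer 3 at 1.9 °C → α = 0.83×10⁻⁴ K⁻¹
Layer 1: 0.72 × 45 × 2.6×10⁻⁴ = 0.008424 m
45–835 m: 1.6×10⁻⁴ × 0.48 × 790 = 0.060672 m
Layer 3: 0.83×10⁻⁴ × 0.56 × 460 = 0.0213808 m
Δh = 0.008424 + 0.060672 + 0.0213808 = 0.0904768 m ≈ 90.5 mm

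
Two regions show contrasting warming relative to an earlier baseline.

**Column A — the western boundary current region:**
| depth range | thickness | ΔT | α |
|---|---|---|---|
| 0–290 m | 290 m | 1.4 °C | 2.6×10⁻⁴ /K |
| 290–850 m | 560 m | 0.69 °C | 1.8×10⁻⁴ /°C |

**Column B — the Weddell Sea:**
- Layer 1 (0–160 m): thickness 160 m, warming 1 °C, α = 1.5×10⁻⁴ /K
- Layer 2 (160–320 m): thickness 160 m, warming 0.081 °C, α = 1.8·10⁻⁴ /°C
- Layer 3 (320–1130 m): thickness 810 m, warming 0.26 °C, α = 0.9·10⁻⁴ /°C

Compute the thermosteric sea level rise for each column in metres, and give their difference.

Δh_A ≈ 0.18 m, Δh_B ≈ 0.045 m; difference ≈ 0.13 m

A 1.4 × 2.6×10⁻⁴ × 290 = 0.10556 m
A Layer 2: 560 × 1.8×10⁻⁴ × 0.69 = 0.069552 m
A total: 0.175112 m
B 0–160 m: 1 × 160 × 1.5×10⁻⁴ = 0.02400 m
B Layer 2: 160 × 1.8×10⁻⁴ × 0.081 = 0.0023328 m
B 810 × 0.26 × 0.9×10⁻⁴ = 0.018954 m
B total: 0.0452868 m
Difference: 0.175112 − 0.0452868 = 0.1298252 m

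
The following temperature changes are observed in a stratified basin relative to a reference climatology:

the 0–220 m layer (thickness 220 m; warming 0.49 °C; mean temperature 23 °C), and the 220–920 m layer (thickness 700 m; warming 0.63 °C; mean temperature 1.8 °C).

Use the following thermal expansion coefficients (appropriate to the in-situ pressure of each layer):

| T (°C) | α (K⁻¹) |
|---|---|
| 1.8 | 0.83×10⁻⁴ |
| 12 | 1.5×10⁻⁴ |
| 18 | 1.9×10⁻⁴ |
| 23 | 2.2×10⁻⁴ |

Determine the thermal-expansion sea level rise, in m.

Layer 1 at 23 °C → α = 2.2×10⁻⁴ K⁻¹
Layer 2 at 1.8 °C → α = 0.83×10⁻⁴ K⁻¹
Layer 1: 2.2×10⁻⁴ × 220 × 0.49 = 0.023716 m
0.63 × 0.83×10⁻⁴ × 700 = 0.036603 m
Δh = 0.023716 + 0.036603 = 0.060319 m

about 0.0603 m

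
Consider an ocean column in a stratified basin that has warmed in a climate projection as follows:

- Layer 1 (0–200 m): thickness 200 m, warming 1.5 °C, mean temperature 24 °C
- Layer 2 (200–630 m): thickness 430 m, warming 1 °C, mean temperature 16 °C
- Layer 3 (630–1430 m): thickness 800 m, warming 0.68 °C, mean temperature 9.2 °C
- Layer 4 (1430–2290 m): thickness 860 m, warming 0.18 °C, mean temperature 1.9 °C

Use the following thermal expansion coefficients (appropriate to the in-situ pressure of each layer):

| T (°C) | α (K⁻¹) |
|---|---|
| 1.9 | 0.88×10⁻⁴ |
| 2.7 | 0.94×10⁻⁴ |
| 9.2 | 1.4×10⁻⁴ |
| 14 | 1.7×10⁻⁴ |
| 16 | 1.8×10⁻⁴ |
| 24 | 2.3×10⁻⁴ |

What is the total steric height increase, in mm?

Δh ≈ 236 mm

Layer 1 at 24 °C → α = 2.3×10⁻⁴ K⁻¹
Layer 2 at 16 °C → α = 1.8×10⁻⁴ K⁻¹
Layer 3 at 9.2 °C → α = 1.4×10⁻⁴ K⁻¹
Layer 4 at 1.9 °C → α = 0.88×10⁻⁴ K⁻¹
Layer 1: 2.3×10⁻⁴ × 200 × 1.5 = 0.06900 m
200–630 m: 1 × 430 × 1.8×10⁻⁴ = 0.07740 m
630–1430 m: 800 × 0.68 × 1.4×10⁻⁴ = 0.07616 m
0.88×10⁻⁴ × 0.18 × 860 = 0.0136224 m
Δh = 0.06900 + 0.07740 + 0.07616 + 0.0136224 = 0.2361824 m ≈ 236 mm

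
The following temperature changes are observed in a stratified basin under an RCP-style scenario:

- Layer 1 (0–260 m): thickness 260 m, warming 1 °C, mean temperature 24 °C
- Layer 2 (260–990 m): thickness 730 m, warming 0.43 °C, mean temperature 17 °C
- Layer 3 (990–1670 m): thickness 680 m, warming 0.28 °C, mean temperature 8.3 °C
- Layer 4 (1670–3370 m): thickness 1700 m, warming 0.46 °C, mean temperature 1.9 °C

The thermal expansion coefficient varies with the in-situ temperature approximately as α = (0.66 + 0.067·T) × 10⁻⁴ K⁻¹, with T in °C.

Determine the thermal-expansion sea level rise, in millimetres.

Layer 1: α = (0.66 + 0.067×24)×10⁻⁴ = 2.268×10⁻⁴ K⁻¹
Layer 2: α = (0.66 + 0.067×17)×10⁻⁴ = 1.799×10⁻⁴ K⁻¹
Layer 3: α = (0.66 + 0.067×8.3)×10⁻⁴ = 1.2161×10⁻⁴ K⁻¹
Layer 4: α = (0.66 + 0.067×1.9)×10⁻⁴ = 0.7873×10⁻⁴ K⁻¹
0–260 m: 1 × 2.268×10⁻⁴ × 260 = 0.058968 m
Layer 2: 1.799×10⁻⁴ × 0.43 × 730 = 0.05647061 m
990–1670 m: 680 × 1.2161×10⁻⁴ × 0.28 = 0.023154544 m
Layer 4: 0.7873×10⁻⁴ × 0.46 × 1700 = 0.06156686 m
Δh = 0.058968 + 0.05647061 + 0.023154544 + 0.06156686 = 0.200160014 m

Δh ≈ 200 mm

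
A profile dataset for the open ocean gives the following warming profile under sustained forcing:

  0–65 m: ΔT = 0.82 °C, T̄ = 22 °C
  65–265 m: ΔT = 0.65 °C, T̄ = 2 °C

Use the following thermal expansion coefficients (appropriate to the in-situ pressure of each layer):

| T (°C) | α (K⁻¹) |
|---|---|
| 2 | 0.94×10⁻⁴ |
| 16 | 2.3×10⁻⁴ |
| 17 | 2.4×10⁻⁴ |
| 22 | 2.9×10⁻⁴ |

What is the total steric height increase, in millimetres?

Layer 1 at 22 °C → α = 2.9×10⁻⁴ K⁻¹
Layer 2 at 2 °C → α = 0.94×10⁻⁴ K⁻¹
Layer 1: 0.82 × 65 × 2.9×10⁻⁴ = 0.015457 m
200 × 0.65 × 0.94×10⁻⁴ = 0.01222 m
Δh = 0.015457 + 0.01222 = 0.027677 m

27.7 mm of thermosteric rise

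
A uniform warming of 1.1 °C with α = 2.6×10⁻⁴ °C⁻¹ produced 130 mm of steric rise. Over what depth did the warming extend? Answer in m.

H = Δh/(αΔT) = 0.13 / (2.6×10⁻⁴ × 1.1) ≈ 454.5 m

about 455 m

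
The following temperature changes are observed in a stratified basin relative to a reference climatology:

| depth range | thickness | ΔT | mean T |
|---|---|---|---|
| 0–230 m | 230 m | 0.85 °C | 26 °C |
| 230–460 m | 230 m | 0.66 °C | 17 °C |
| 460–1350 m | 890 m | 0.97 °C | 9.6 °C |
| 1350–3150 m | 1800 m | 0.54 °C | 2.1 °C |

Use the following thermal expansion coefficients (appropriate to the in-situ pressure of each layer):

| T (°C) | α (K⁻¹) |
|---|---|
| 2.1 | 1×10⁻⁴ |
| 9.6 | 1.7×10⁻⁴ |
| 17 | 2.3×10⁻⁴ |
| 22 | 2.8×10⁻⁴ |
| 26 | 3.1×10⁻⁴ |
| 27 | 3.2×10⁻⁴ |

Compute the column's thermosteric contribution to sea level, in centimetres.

Δh = 33.9 cm

Layer 1 at 26 °C → α = 3.1×10⁻⁴ K⁻¹
Layer 2 at 17 °C → α = 2.3×10⁻⁴ K⁻¹
Layer 3 at 9.6 °C → α = 1.7×10⁻⁴ K⁻¹
Layer 4 at 2.1 °C → α = 1×10⁻⁴ K⁻¹
Layer 1: 3.1×10⁻⁴ × 0.85 × 230 = 0.060605 m
230–460 m: 2.3×10⁻⁴ × 230 × 0.66 = 0.034914 m
Layer 3: 1.7×10⁻⁴ × 0.97 × 890 = 0.146761 m
0.54 × 1800 × 1×10⁻⁴ = 0.09720 m
Δh = 0.060605 + 0.034914 + 0.146761 + 0.09720 = 0.33948 m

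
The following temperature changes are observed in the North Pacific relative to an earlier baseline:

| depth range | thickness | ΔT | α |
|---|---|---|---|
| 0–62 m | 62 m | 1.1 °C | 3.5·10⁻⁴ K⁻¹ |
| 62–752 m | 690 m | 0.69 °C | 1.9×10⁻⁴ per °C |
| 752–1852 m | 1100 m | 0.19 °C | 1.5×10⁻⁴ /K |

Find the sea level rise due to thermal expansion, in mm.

62 × 1.1 × 3.5×10⁻⁴ = 0.02387 m
62–752 m: 690 × 1.9×10⁻⁴ × 0.69 = 0.090459 m
Layer 3: 1.5×10⁻⁴ × 1100 × 0.19 = 0.03135 m
Δh = 0.02387 + 0.090459 + 0.03135 = 0.145679 m ≈ 146 mm

146 mm of thermosteric rise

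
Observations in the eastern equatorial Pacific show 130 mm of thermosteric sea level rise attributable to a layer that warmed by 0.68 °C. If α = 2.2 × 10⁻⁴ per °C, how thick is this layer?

H = Δh/(αΔT) = 0.13 / (2.2×10⁻⁴ × 0.68) ≈ 869.0 m

869 m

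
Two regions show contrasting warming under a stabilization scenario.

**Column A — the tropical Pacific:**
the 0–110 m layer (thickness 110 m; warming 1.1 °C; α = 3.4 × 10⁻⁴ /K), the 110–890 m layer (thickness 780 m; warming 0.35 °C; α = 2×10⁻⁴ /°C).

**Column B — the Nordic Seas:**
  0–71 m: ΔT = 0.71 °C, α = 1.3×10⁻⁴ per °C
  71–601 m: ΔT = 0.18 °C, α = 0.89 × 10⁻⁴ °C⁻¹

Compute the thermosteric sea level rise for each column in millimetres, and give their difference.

A: 96 mm; B: 15 mm; difference 81 mm

A Layer 1: 1.1 × 110 × 3.4×10⁻⁴ = 0.04114 m
A 0.35 × 2×10⁻⁴ × 780 = 0.05460 m
A total: 0.09574 m
B 0–71 m: 71 × 1.3×10⁻⁴ × 0.71 = 0.0065533 m
B Layer 2: 0.18 × 0.89×10⁻⁴ × 530 = 0.0084906 m
B total: 0.0150439 m
Difference: 0.09574 − 0.0150439 = 0.0806961 m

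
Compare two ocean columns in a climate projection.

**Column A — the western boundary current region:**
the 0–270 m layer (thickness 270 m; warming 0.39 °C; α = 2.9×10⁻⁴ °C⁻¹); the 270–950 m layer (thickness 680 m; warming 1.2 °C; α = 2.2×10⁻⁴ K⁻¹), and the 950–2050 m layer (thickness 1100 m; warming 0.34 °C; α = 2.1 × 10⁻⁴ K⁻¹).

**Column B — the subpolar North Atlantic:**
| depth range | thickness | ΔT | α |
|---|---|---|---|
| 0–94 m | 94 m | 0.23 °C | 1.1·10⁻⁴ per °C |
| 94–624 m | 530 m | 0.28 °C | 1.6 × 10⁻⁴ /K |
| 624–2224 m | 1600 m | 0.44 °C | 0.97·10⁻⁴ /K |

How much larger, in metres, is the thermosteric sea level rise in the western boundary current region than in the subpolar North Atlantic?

0.19 m larger

A 270 × 2.9×10⁻⁴ × 0.39 = 0.030537 m
A Layer 2: 1.2 × 2.2×10⁻⁴ × 680 = 0.17952 m
A 950–2050 m: 2.1×10⁻⁴ × 0.34 × 1100 = 0.07854 m
A total: 0.288597 m
B 0.23 × 1.1×10⁻⁴ × 94 = 0.0023782 m
B 0.28 × 530 × 1.6×10⁻⁴ = 0.023744 m
B 0.44 × 0.97×10⁻⁴ × 1600 = 0.068288 m
B total: 0.0944102 m
Difference: 0.288597 − 0.0944102 = 0.1941868 m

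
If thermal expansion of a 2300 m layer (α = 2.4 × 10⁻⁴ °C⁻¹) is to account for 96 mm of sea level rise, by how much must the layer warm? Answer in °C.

ΔT = Δh/(αH) = 0.096 / (2.4×10⁻⁴ × 2300) ≈ 0.1739 °C

ΔT ≈ 0.17 °C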